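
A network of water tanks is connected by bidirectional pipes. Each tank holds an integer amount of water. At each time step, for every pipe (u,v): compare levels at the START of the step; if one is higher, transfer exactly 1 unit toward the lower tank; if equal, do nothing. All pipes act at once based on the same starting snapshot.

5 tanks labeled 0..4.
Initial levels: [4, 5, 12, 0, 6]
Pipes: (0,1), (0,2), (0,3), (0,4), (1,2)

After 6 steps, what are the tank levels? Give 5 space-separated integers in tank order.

Step 1: flows [1->0,2->0,0->3,4->0,2->1] -> levels [6 5 10 1 5]
Step 2: flows [0->1,2->0,0->3,0->4,2->1] -> levels [4 7 8 2 6]
Step 3: flows [1->0,2->0,0->3,4->0,2->1] -> levels [6 7 6 3 5]
Step 4: flows [1->0,0=2,0->3,0->4,1->2] -> levels [5 5 7 4 6]
Step 5: flows [0=1,2->0,0->3,4->0,2->1] -> levels [6 6 5 5 5]
Step 6: flows [0=1,0->2,0->3,0->4,1->2] -> levels [3 5 7 6 6]

Answer: 3 5 7 6 6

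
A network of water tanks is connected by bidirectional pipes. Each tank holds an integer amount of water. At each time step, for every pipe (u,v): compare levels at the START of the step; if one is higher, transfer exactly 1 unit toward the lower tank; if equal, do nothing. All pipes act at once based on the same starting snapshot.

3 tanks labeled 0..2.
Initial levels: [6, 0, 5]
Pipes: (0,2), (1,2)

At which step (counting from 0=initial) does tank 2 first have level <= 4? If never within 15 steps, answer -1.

Answer: 2

Derivation:
Step 1: flows [0->2,2->1] -> levels [5 1 5]
Step 2: flows [0=2,2->1] -> levels [5 2 4]
Tank 2 first reaches <=4 at step 2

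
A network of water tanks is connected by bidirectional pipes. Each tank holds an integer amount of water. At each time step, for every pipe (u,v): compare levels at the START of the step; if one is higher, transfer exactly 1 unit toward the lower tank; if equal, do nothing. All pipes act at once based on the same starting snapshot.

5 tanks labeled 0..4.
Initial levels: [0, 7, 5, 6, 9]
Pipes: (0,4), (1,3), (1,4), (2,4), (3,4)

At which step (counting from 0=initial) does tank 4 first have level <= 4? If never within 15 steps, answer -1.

Answer: 3

Derivation:
Step 1: flows [4->0,1->3,4->1,4->2,4->3] -> levels [1 7 6 8 5]
Step 2: flows [4->0,3->1,1->4,2->4,3->4] -> levels [2 7 5 6 7]
Step 3: flows [4->0,1->3,1=4,4->2,4->3] -> levels [3 6 6 8 4]
Tank 4 first reaches <=4 at step 3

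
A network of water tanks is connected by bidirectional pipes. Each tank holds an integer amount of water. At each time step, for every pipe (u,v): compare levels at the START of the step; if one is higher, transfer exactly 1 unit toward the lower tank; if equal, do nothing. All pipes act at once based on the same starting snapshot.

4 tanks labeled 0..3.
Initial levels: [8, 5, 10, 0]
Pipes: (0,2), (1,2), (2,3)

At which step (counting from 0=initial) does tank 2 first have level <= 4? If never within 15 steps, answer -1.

Step 1: flows [2->0,2->1,2->3] -> levels [9 6 7 1]
Step 2: flows [0->2,2->1,2->3] -> levels [8 7 6 2]
Step 3: flows [0->2,1->2,2->3] -> levels [7 6 7 3]
Step 4: flows [0=2,2->1,2->3] -> levels [7 7 5 4]
Step 5: flows [0->2,1->2,2->3] -> levels [6 6 6 5]
Step 6: flows [0=2,1=2,2->3] -> levels [6 6 5 6]
Step 7: flows [0->2,1->2,3->2] -> levels [5 5 8 5]
Step 8: flows [2->0,2->1,2->3] -> levels [6 6 5 6]
  -> period-2 cycle (repeats step 6); tank 2 never drops to <=4
Tank 2 never reaches <=4 within 15 steps

Answer: -1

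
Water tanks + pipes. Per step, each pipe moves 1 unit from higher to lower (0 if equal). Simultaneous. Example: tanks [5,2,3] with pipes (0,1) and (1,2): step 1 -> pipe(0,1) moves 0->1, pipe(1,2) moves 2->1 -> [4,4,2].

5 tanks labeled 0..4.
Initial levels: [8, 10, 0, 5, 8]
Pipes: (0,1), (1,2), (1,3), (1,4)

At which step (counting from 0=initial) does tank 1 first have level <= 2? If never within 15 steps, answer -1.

Answer: -1

Derivation:
Step 1: flows [1->0,1->2,1->3,1->4] -> levels [9 6 1 6 9]
Step 2: flows [0->1,1->2,1=3,4->1] -> levels [8 7 2 6 8]
Step 3: flows [0->1,1->2,1->3,4->1] -> levels [7 7 3 7 7]
Step 4: flows [0=1,1->2,1=3,1=4] -> levels [7 6 4 7 7]
Step 5: flows [0->1,1->2,3->1,4->1] -> levels [6 8 5 6 6]
Step 6: flows [1->0,1->2,1->3,1->4] -> levels [7 4 6 7 7]
Step 7: flows [0->1,2->1,3->1,4->1] -> levels [6 8 5 6 6]
  -> period-2 cycle (repeats step 5); tank 1 never drops to <=2
Tank 1 never reaches <=2 within 15 steps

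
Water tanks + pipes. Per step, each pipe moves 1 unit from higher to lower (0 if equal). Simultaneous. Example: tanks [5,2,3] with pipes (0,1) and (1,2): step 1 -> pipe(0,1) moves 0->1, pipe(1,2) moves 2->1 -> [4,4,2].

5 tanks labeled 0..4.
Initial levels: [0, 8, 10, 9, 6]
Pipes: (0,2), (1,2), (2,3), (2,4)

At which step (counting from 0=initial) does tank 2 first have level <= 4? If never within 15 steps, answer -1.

Answer: 5

Derivation:
Step 1: flows [2->0,2->1,2->3,2->4] -> levels [1 9 6 10 7]
Step 2: flows [2->0,1->2,3->2,4->2] -> levels [2 8 8 9 6]
Step 3: flows [2->0,1=2,3->2,2->4] -> levels [3 8 7 8 7]
Step 4: flows [2->0,1->2,3->2,2=4] -> levels [4 7 8 7 7]
Step 5: flows [2->0,2->1,2->3,2->4] -> levels [5 8 4 8 8]
Tank 2 first reaches <=4 at step 5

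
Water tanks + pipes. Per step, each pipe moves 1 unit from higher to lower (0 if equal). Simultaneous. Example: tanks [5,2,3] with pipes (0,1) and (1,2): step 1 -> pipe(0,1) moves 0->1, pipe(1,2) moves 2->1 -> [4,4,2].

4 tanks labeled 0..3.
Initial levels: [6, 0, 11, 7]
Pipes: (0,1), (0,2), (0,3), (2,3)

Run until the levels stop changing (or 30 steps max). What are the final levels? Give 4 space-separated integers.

Step 1: flows [0->1,2->0,3->0,2->3] -> levels [7 1 9 7]
Step 2: flows [0->1,2->0,0=3,2->3] -> levels [7 2 7 8]
Step 3: flows [0->1,0=2,3->0,3->2] -> levels [7 3 8 6]
Step 4: flows [0->1,2->0,0->3,2->3] -> levels [6 4 6 8]
Step 5: flows [0->1,0=2,3->0,3->2] -> levels [6 5 7 6]
Step 6: flows [0->1,2->0,0=3,2->3] -> levels [6 6 5 7]
Step 7: flows [0=1,0->2,3->0,3->2] -> levels [6 6 7 5]
Step 8: flows [0=1,2->0,0->3,2->3] -> levels [6 6 5 7]
  -> period-2 cycle: step 8 state = step 6 state; never stabilizes
  -> state at step 30: (30-6) mod 2 = 0, same as step 6 -> [6 6 5 7]

Answer: 6 6 5 7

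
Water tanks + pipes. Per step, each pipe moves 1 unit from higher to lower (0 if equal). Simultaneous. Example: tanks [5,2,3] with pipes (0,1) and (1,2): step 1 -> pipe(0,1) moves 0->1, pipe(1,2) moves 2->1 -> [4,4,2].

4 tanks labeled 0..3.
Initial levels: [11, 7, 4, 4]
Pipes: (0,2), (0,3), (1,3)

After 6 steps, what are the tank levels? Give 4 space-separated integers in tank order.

Step 1: flows [0->2,0->3,1->3] -> levels [9 6 5 6]
Step 2: flows [0->2,0->3,1=3] -> levels [7 6 6 7]
Step 3: flows [0->2,0=3,3->1] -> levels [6 7 7 6]
Step 4: flows [2->0,0=3,1->3] -> levels [7 6 6 7]
  -> period-2 cycle: step 4 state = step 2 state
  -> state at step 6: (6-2) mod 2 = 0, same as step 2 -> [7 6 6 7]

Answer: 7 6 6 7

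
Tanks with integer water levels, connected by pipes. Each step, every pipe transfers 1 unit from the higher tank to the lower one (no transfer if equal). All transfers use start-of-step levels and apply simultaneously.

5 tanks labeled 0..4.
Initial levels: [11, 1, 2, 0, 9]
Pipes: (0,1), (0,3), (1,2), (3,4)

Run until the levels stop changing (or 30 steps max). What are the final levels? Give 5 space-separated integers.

Step 1: flows [0->1,0->3,2->1,4->3] -> levels [9 3 1 2 8]
Step 2: flows [0->1,0->3,1->2,4->3] -> levels [7 3 2 4 7]
Step 3: flows [0->1,0->3,1->2,4->3] -> levels [5 3 3 6 6]
Step 4: flows [0->1,3->0,1=2,3=4] -> levels [5 4 3 5 6]
Step 5: flows [0->1,0=3,1->2,4->3] -> levels [4 4 4 6 5]
Step 6: flows [0=1,3->0,1=2,3->4] -> levels [5 4 4 4 6]
Step 7: flows [0->1,0->3,1=2,4->3] -> levels [3 5 4 6 5]
Step 8: flows [1->0,3->0,1->2,3->4] -> levels [5 3 5 4 6]
Step 9: flows [0->1,0->3,2->1,4->3] -> levels [3 5 4 6 5]
  -> period-2 cycle: step 9 state = step 7 state; never stabilizes
  -> state at step 30: (30-7) mod 2 = 1, same as step 8 -> [5 3 5 4 6]

Answer: 5 3 5 4 6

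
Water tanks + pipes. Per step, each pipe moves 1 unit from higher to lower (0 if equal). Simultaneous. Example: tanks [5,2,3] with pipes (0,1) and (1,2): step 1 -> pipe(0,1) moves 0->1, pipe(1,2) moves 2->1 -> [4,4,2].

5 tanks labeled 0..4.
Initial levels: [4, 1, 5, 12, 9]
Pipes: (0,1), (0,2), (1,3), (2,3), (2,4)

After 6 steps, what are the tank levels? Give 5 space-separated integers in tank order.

Step 1: flows [0->1,2->0,3->1,3->2,4->2] -> levels [4 3 6 10 8]
Step 2: flows [0->1,2->0,3->1,3->2,4->2] -> levels [4 5 7 8 7]
Step 3: flows [1->0,2->0,3->1,3->2,2=4] -> levels [6 5 7 6 7]
Step 4: flows [0->1,2->0,3->1,2->3,2=4] -> levels [6 7 5 6 7]
Step 5: flows [1->0,0->2,1->3,3->2,4->2] -> levels [6 5 8 6 6]
Step 6: flows [0->1,2->0,3->1,2->3,2->4] -> levels [6 7 5 6 7]

Answer: 6 7 5 6 7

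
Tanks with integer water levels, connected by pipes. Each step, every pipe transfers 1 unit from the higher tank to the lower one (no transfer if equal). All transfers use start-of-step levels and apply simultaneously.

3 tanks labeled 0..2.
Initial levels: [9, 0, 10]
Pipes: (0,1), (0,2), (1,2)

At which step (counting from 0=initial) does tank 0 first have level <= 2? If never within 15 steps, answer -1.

Step 1: flows [0->1,2->0,2->1] -> levels [9 2 8]
Step 2: flows [0->1,0->2,2->1] -> levels [7 4 8]
Step 3: flows [0->1,2->0,2->1] -> levels [7 6 6]
Step 4: flows [0->1,0->2,1=2] -> levels [5 7 7]
Step 5: flows [1->0,2->0,1=2] -> levels [7 6 6]
  -> period-2 cycle (repeats step 3); tank 0 never drops to <=2
Tank 0 never reaches <=2 within 15 steps

Answer: -1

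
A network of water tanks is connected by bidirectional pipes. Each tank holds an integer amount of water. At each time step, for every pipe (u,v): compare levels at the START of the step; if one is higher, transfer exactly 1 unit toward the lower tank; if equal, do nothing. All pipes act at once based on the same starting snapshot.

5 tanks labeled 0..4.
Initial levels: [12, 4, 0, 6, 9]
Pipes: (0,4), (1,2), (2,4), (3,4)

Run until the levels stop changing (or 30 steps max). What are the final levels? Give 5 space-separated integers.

Answer: 7 5 7 7 5

Derivation:
Step 1: flows [0->4,1->2,4->2,4->3] -> levels [11 3 2 7 8]
Step 2: flows [0->4,1->2,4->2,4->3] -> levels [10 2 4 8 7]
Step 3: flows [0->4,2->1,4->2,3->4] -> levels [9 3 4 7 8]
Step 4: flows [0->4,2->1,4->2,4->3] -> levels [8 4 4 8 7]
Step 5: flows [0->4,1=2,4->2,3->4] -> levels [7 4 5 7 8]
Step 6: flows [4->0,2->1,4->2,4->3] -> levels [8 5 5 8 5]
Step 7: flows [0->4,1=2,2=4,3->4] -> levels [7 5 5 7 7]
Step 8: flows [0=4,1=2,4->2,3=4] -> levels [7 5 6 7 6]
Step 9: flows [0->4,2->1,2=4,3->4] -> levels [6 6 5 6 8]
Step 10: flows [4->0,1->2,4->2,4->3] -> levels [7 5 7 7 5]
Step 11: flows [0->4,2->1,2->4,3->4] -> levels [6 6 5 6 8]
  -> period-2 cycle: step 11 state = step 9 state; never stabilizes
  -> state at step 30: (30-9) mod 2 = 1, same as step 10 -> [7 5 7 7 5]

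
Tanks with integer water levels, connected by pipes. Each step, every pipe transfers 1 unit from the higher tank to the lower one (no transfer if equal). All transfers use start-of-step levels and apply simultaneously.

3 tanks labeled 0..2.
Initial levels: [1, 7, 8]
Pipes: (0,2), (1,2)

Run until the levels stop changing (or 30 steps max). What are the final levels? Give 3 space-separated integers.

Answer: 6 6 4

Derivation:
Step 1: flows [2->0,2->1] -> levels [2 8 6]
Step 2: flows [2->0,1->2] -> levels [3 7 6]
Step 3: flows [2->0,1->2] -> levels [4 6 6]
Step 4: flows [2->0,1=2] -> levels [5 6 5]
Step 5: flows [0=2,1->2] -> levels [5 5 6]
Step 6: flows [2->0,2->1] -> levels [6 6 4]
Step 7: flows [0->2,1->2] -> levels [5 5 6]
  -> period-2 cycle: step 7 state = step 5 state; never stabilizes
  -> state at step 30: (30-5) mod 2 = 1, same as step 6 -> [6 6 4]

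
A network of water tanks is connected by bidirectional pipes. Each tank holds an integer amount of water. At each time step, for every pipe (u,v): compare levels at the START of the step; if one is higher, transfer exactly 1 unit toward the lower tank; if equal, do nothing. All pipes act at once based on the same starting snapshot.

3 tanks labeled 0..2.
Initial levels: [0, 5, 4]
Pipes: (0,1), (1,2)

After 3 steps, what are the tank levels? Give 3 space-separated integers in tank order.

Step 1: flows [1->0,1->2] -> levels [1 3 5]
Step 2: flows [1->0,2->1] -> levels [2 3 4]
Step 3: flows [1->0,2->1] -> levels [3 3 3]

Answer: 3 3 3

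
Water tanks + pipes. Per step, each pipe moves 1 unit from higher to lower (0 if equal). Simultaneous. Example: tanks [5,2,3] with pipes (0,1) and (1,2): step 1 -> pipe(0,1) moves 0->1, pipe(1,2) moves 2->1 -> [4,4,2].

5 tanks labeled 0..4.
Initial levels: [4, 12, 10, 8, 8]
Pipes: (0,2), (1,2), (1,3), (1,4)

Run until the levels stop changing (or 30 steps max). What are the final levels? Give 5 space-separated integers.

Step 1: flows [2->0,1->2,1->3,1->4] -> levels [5 9 10 9 9]
Step 2: flows [2->0,2->1,1=3,1=4] -> levels [6 10 8 9 9]
Step 3: flows [2->0,1->2,1->3,1->4] -> levels [7 7 8 10 10]
Step 4: flows [2->0,2->1,3->1,4->1] -> levels [8 10 6 9 9]
Step 5: flows [0->2,1->2,1->3,1->4] -> levels [7 7 8 10 10]
  -> period-2 cycle: step 5 state = step 3 state; never stabilizes
  -> state at step 30: (30-3) mod 2 = 1, same as step 4 -> [8 10 6 9 9]

Answer: 8 10 6 9 9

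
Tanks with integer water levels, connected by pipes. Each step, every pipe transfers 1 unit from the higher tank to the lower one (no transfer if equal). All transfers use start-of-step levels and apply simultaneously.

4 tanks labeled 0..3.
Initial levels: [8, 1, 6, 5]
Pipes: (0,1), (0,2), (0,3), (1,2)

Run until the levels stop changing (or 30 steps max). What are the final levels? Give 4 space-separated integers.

Answer: 6 5 4 5

Derivation:
Step 1: flows [0->1,0->2,0->3,2->1] -> levels [5 3 6 6]
Step 2: flows [0->1,2->0,3->0,2->1] -> levels [6 5 4 5]
Step 3: flows [0->1,0->2,0->3,1->2] -> levels [3 5 6 6]
Step 4: flows [1->0,2->0,3->0,2->1] -> levels [6 5 4 5]
  -> period-2 cycle: step 4 state = step 2 state; never stabilizes
  -> state at step 30: (30-2) mod 2 = 0, same as step 2 -> [6 5 4 5]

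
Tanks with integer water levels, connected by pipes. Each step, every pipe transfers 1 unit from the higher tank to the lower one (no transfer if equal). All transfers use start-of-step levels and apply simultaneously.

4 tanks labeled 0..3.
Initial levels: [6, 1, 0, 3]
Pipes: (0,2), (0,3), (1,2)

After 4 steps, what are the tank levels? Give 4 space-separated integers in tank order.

Step 1: flows [0->2,0->3,1->2] -> levels [4 0 2 4]
Step 2: flows [0->2,0=3,2->1] -> levels [3 1 2 4]
Step 3: flows [0->2,3->0,2->1] -> levels [3 2 2 3]
Step 4: flows [0->2,0=3,1=2] -> levels [2 2 3 3]

Answer: 2 2 3 3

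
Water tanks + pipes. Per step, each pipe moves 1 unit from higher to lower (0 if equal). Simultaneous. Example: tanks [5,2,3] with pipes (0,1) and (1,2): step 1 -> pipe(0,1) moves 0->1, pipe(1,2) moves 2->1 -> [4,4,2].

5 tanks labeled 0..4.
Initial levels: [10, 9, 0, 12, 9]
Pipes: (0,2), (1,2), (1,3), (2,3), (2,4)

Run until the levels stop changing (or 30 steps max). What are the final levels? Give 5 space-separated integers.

Step 1: flows [0->2,1->2,3->1,3->2,4->2] -> levels [9 9 4 10 8]
Step 2: flows [0->2,1->2,3->1,3->2,4->2] -> levels [8 9 8 8 7]
Step 3: flows [0=2,1->2,1->3,2=3,2->4] -> levels [8 7 8 9 8]
Step 4: flows [0=2,2->1,3->1,3->2,2=4] -> levels [8 9 8 7 8]
Step 5: flows [0=2,1->2,1->3,2->3,2=4] -> levels [8 7 8 9 8]
  -> period-2 cycle: step 5 state = step 3 state; never stabilizes
  -> state at step 30: (30-3) mod 2 = 1, same as step 4 -> [8 9 8 7 8]

Answer: 8 9 8 7 8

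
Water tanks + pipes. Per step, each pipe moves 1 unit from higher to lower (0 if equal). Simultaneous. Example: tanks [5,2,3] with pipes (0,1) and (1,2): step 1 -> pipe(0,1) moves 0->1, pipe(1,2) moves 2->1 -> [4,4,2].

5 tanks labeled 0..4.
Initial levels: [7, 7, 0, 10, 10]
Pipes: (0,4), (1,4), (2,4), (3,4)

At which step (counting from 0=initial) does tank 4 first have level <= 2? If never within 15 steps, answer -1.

Answer: -1

Derivation:
Step 1: flows [4->0,4->1,4->2,3=4] -> levels [8 8 1 10 7]
Step 2: flows [0->4,1->4,4->2,3->4] -> levels [7 7 2 9 9]
Step 3: flows [4->0,4->1,4->2,3=4] -> levels [8 8 3 9 6]
Step 4: flows [0->4,1->4,4->2,3->4] -> levels [7 7 4 8 8]
Step 5: flows [4->0,4->1,4->2,3=4] -> levels [8 8 5 8 5]
Step 6: flows [0->4,1->4,2=4,3->4] -> levels [7 7 5 7 8]
Step 7: flows [4->0,4->1,4->2,4->3] -> levels [8 8 6 8 4]
Step 8: flows [0->4,1->4,2->4,3->4] -> levels [7 7 5 7 8]
  -> period-2 cycle (repeats step 6); tank 4 never drops to <=2
Tank 4 never reaches <=2 within 15 steps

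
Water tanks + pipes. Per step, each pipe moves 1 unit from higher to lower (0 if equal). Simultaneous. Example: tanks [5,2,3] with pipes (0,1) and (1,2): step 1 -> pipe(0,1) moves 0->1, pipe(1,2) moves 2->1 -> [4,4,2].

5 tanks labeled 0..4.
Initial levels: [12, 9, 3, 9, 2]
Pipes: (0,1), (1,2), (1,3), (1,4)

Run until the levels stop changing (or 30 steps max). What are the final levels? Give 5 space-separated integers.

Step 1: flows [0->1,1->2,1=3,1->4] -> levels [11 8 4 9 3]
Step 2: flows [0->1,1->2,3->1,1->4] -> levels [10 8 5 8 4]
Step 3: flows [0->1,1->2,1=3,1->4] -> levels [9 7 6 8 5]
Step 4: flows [0->1,1->2,3->1,1->4] -> levels [8 7 7 7 6]
Step 5: flows [0->1,1=2,1=3,1->4] -> levels [7 7 7 7 7]
Step 6: flows [0=1,1=2,1=3,1=4] -> levels [7 7 7 7 7]
  -> stable (no change)

Answer: 7 7 7 7 7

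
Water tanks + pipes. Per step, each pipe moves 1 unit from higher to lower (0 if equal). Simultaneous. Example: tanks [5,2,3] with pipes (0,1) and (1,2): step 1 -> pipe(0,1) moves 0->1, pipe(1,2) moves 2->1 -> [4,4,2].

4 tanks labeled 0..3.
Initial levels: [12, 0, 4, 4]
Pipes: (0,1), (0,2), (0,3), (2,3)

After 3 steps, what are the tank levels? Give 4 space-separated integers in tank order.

Step 1: flows [0->1,0->2,0->3,2=3] -> levels [9 1 5 5]
Step 2: flows [0->1,0->2,0->3,2=3] -> levels [6 2 6 6]
Step 3: flows [0->1,0=2,0=3,2=3] -> levels [5 3 6 6]

Answer: 5 3 6 6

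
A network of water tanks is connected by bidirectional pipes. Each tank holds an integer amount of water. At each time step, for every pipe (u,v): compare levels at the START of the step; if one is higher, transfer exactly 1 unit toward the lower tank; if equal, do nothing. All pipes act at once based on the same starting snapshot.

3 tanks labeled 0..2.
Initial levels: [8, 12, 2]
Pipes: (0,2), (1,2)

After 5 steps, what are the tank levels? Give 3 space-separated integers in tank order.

Answer: 7 7 8

Derivation:
Step 1: flows [0->2,1->2] -> levels [7 11 4]
Step 2: flows [0->2,1->2] -> levels [6 10 6]
Step 3: flows [0=2,1->2] -> levels [6 9 7]
Step 4: flows [2->0,1->2] -> levels [7 8 7]
Step 5: flows [0=2,1->2] -> levels [7 7 8]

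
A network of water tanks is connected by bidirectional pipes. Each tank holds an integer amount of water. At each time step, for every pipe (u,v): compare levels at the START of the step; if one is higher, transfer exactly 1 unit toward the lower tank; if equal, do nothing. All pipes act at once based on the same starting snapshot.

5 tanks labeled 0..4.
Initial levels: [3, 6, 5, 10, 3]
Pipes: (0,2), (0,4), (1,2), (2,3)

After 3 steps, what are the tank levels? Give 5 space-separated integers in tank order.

Answer: 5 5 6 7 4

Derivation:
Step 1: flows [2->0,0=4,1->2,3->2] -> levels [4 5 6 9 3]
Step 2: flows [2->0,0->4,2->1,3->2] -> levels [4 6 5 8 4]
Step 3: flows [2->0,0=4,1->2,3->2] -> levels [5 5 6 7 4]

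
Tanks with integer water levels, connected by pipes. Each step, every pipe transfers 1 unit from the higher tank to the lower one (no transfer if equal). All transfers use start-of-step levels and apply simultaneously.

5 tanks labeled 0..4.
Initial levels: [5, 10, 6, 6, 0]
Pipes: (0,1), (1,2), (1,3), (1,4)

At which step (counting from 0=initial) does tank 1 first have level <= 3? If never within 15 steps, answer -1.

Answer: 3

Derivation:
Step 1: flows [1->0,1->2,1->3,1->4] -> levels [6 6 7 7 1]
Step 2: flows [0=1,2->1,3->1,1->4] -> levels [6 7 6 6 2]
Step 3: flows [1->0,1->2,1->3,1->4] -> levels [7 3 7 7 3]
Tank 1 first reaches <=3 at step 3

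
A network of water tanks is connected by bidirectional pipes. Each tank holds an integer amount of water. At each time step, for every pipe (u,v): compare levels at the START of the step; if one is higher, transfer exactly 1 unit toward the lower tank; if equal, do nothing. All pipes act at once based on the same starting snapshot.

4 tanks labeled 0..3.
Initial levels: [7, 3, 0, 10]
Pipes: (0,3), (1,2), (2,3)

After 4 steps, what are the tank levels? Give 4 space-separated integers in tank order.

Answer: 7 3 4 6

Derivation:
Step 1: flows [3->0,1->2,3->2] -> levels [8 2 2 8]
Step 2: flows [0=3,1=2,3->2] -> levels [8 2 3 7]
Step 3: flows [0->3,2->1,3->2] -> levels [7 3 3 7]
Step 4: flows [0=3,1=2,3->2] -> levels [7 3 4 6]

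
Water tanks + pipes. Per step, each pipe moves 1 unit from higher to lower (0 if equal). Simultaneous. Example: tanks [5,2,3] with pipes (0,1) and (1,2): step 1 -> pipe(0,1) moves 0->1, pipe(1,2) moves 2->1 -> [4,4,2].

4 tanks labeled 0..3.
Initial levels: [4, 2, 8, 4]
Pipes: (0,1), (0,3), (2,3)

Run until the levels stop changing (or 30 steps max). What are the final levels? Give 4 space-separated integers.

Answer: 5 4 5 4

Derivation:
Step 1: flows [0->1,0=3,2->3] -> levels [3 3 7 5]
Step 2: flows [0=1,3->0,2->3] -> levels [4 3 6 5]
Step 3: flows [0->1,3->0,2->3] -> levels [4 4 5 5]
Step 4: flows [0=1,3->0,2=3] -> levels [5 4 5 4]
Step 5: flows [0->1,0->3,2->3] -> levels [3 5 4 6]
Step 6: flows [1->0,3->0,3->2] -> levels [5 4 5 4]
  -> period-2 cycle: step 6 state = step 4 state; never stabilizes
  -> state at step 30: (30-4) mod 2 = 0, same as step 4 -> [5 4 5 4]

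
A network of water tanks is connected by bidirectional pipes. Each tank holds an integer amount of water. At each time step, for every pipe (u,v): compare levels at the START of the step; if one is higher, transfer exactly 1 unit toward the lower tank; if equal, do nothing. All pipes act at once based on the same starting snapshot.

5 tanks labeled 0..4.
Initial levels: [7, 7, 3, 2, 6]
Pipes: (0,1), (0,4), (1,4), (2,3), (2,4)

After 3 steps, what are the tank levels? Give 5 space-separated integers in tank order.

Step 1: flows [0=1,0->4,1->4,2->3,4->2] -> levels [6 6 3 3 7]
Step 2: flows [0=1,4->0,4->1,2=3,4->2] -> levels [7 7 4 3 4]
Step 3: flows [0=1,0->4,1->4,2->3,2=4] -> levels [6 6 3 4 6]

Answer: 6 6 3 4 6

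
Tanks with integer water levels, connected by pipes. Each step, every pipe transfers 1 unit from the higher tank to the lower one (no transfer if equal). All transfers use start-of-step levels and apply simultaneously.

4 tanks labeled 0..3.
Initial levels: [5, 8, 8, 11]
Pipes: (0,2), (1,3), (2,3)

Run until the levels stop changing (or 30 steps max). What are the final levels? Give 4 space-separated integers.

Step 1: flows [2->0,3->1,3->2] -> levels [6 9 8 9]
Step 2: flows [2->0,1=3,3->2] -> levels [7 9 8 8]
Step 3: flows [2->0,1->3,2=3] -> levels [8 8 7 9]
Step 4: flows [0->2,3->1,3->2] -> levels [7 9 9 7]
Step 5: flows [2->0,1->3,2->3] -> levels [8 8 7 9]
  -> period-2 cycle: step 5 state = step 3 state; never stabilizes
  -> state at step 30: (30-3) mod 2 = 1, same as step 4 -> [7 9 9 7]

Answer: 7 9 9 7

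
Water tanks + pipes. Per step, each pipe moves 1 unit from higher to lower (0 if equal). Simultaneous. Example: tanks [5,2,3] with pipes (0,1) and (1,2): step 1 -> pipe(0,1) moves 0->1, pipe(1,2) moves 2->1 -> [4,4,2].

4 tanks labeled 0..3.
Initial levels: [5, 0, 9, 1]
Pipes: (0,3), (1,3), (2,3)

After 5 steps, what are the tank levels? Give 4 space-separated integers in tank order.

Answer: 4 4 4 3

Derivation:
Step 1: flows [0->3,3->1,2->3] -> levels [4 1 8 2]
Step 2: flows [0->3,3->1,2->3] -> levels [3 2 7 3]
Step 3: flows [0=3,3->1,2->3] -> levels [3 3 6 3]
Step 4: flows [0=3,1=3,2->3] -> levels [3 3 5 4]
Step 5: flows [3->0,3->1,2->3] -> levels [4 4 4 3]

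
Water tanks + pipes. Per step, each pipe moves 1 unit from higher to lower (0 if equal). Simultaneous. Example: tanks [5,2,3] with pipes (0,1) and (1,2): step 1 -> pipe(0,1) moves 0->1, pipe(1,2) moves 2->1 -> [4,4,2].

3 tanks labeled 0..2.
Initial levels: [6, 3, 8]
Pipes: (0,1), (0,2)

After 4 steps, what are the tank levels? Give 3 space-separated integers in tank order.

Answer: 7 5 5

Derivation:
Step 1: flows [0->1,2->0] -> levels [6 4 7]
Step 2: flows [0->1,2->0] -> levels [6 5 6]
Step 3: flows [0->1,0=2] -> levels [5 6 6]
Step 4: flows [1->0,2->0] -> levels [7 5 5]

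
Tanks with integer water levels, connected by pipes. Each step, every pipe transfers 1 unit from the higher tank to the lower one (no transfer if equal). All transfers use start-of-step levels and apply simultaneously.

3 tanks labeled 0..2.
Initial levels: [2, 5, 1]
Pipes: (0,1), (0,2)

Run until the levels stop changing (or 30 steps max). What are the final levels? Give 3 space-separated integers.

Answer: 4 2 2

Derivation:
Step 1: flows [1->0,0->2] -> levels [2 4 2]
Step 2: flows [1->0,0=2] -> levels [3 3 2]
Step 3: flows [0=1,0->2] -> levels [2 3 3]
Step 4: flows [1->0,2->0] -> levels [4 2 2]
Step 5: flows [0->1,0->2] -> levels [2 3 3]
  -> period-2 cycle: step 5 state = step 3 state; never stabilizes
  -> state at step 30: (30-3) mod 2 = 1, same as step 4 -> [4 2 2]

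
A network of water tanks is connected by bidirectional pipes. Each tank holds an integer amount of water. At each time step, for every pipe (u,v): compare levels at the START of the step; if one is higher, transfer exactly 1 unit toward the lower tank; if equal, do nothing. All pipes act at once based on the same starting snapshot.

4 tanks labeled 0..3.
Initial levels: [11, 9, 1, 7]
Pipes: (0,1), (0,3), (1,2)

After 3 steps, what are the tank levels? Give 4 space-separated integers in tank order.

Answer: 9 7 4 8

Derivation:
Step 1: flows [0->1,0->3,1->2] -> levels [9 9 2 8]
Step 2: flows [0=1,0->3,1->2] -> levels [8 8 3 9]
Step 3: flows [0=1,3->0,1->2] -> levels [9 7 4 8]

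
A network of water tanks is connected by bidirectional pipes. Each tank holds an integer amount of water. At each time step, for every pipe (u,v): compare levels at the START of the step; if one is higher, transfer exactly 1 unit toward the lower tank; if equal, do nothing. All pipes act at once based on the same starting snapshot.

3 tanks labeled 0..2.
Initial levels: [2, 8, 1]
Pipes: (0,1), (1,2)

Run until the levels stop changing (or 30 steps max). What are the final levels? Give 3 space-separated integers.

Answer: 3 5 3

Derivation:
Step 1: flows [1->0,1->2] -> levels [3 6 2]
Step 2: flows [1->0,1->2] -> levels [4 4 3]
Step 3: flows [0=1,1->2] -> levels [4 3 4]
Step 4: flows [0->1,2->1] -> levels [3 5 3]
Step 5: flows [1->0,1->2] -> levels [4 3 4]
  -> period-2 cycle: step 5 state = step 3 state; never stabilizes
  -> state at step 30: (30-3) mod 2 = 1, same as step 4 -> [3 5 3]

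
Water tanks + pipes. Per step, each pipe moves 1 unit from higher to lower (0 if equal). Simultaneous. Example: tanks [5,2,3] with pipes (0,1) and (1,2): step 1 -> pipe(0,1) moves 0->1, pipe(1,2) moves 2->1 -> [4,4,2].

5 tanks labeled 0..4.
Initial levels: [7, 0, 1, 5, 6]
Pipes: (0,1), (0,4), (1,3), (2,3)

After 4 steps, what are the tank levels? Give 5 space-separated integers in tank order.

Step 1: flows [0->1,0->4,3->1,3->2] -> levels [5 2 2 3 7]
Step 2: flows [0->1,4->0,3->1,3->2] -> levels [5 4 3 1 6]
Step 3: flows [0->1,4->0,1->3,2->3] -> levels [5 4 2 3 5]
Step 4: flows [0->1,0=4,1->3,3->2] -> levels [4 4 3 3 5]

Answer: 4 4 3 3 5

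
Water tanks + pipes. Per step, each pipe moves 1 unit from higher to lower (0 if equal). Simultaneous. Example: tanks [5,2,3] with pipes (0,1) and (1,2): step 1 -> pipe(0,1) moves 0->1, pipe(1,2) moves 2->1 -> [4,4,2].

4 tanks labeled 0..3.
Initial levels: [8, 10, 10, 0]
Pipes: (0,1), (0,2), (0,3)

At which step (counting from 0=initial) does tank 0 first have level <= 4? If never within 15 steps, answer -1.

Answer: -1

Derivation:
Step 1: flows [1->0,2->0,0->3] -> levels [9 9 9 1]
Step 2: flows [0=1,0=2,0->3] -> levels [8 9 9 2]
Step 3: flows [1->0,2->0,0->3] -> levels [9 8 8 3]
Step 4: flows [0->1,0->2,0->3] -> levels [6 9 9 4]
Step 5: flows [1->0,2->0,0->3] -> levels [7 8 8 5]
Step 6: flows [1->0,2->0,0->3] -> levels [8 7 7 6]
Step 7: flows [0->1,0->2,0->3] -> levels [5 8 8 7]
Step 8: flows [1->0,2->0,3->0] -> levels [8 7 7 6]
  -> period-2 cycle (repeats step 6); tank 0 never drops to <=4
Tank 0 never reaches <=4 within 15 steps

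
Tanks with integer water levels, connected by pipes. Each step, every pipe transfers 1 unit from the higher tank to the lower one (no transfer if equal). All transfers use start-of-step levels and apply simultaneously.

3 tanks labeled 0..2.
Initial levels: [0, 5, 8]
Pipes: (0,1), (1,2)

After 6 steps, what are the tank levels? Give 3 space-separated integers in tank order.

Answer: 5 3 5

Derivation:
Step 1: flows [1->0,2->1] -> levels [1 5 7]
Step 2: flows [1->0,2->1] -> levels [2 5 6]
Step 3: flows [1->0,2->1] -> levels [3 5 5]
Step 4: flows [1->0,1=2] -> levels [4 4 5]
Step 5: flows [0=1,2->1] -> levels [4 5 4]
Step 6: flows [1->0,1->2] -> levels [5 3 5]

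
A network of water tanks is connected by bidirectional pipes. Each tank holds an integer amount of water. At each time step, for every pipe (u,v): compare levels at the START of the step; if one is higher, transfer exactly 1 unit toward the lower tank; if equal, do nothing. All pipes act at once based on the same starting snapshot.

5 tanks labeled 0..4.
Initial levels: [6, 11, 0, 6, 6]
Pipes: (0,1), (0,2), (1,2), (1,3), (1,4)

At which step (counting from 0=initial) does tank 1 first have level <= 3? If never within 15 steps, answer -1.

Answer: 4

Derivation:
Step 1: flows [1->0,0->2,1->2,1->3,1->4] -> levels [6 7 2 7 7]
Step 2: flows [1->0,0->2,1->2,1=3,1=4] -> levels [6 5 4 7 7]
Step 3: flows [0->1,0->2,1->2,3->1,4->1] -> levels [4 7 6 6 6]
Step 4: flows [1->0,2->0,1->2,1->3,1->4] -> levels [6 3 6 7 7]
Tank 1 first reaches <=3 at step 4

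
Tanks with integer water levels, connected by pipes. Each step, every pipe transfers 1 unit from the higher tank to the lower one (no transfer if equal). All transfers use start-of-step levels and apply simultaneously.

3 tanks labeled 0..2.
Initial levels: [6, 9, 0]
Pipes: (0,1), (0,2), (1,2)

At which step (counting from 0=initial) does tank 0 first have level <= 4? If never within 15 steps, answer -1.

Answer: 3

Derivation:
Step 1: flows [1->0,0->2,1->2] -> levels [6 7 2]
Step 2: flows [1->0,0->2,1->2] -> levels [6 5 4]
Step 3: flows [0->1,0->2,1->2] -> levels [4 5 6]
Tank 0 first reaches <=4 at step 3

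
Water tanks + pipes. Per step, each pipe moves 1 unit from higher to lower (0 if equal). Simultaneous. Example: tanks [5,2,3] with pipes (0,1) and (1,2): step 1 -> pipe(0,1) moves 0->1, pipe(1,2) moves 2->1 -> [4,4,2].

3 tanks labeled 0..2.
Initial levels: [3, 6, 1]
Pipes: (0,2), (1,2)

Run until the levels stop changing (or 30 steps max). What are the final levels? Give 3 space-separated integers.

Step 1: flows [0->2,1->2] -> levels [2 5 3]
Step 2: flows [2->0,1->2] -> levels [3 4 3]
Step 3: flows [0=2,1->2] -> levels [3 3 4]
Step 4: flows [2->0,2->1] -> levels [4 4 2]
Step 5: flows [0->2,1->2] -> levels [3 3 4]
  -> period-2 cycle: step 5 state = step 3 state; never stabilizes
  -> state at step 30: (30-3) mod 2 = 1, same as step 4 -> [4 4 2]

Answer: 4 4 2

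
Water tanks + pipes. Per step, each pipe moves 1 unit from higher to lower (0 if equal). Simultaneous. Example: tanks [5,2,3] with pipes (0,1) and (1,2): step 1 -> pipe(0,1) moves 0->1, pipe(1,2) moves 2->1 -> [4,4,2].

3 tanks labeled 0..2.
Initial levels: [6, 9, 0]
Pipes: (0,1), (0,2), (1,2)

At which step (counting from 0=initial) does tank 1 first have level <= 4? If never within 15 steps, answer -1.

Answer: -1

Derivation:
Step 1: flows [1->0,0->2,1->2] -> levels [6 7 2]
Step 2: flows [1->0,0->2,1->2] -> levels [6 5 4]
Step 3: flows [0->1,0->2,1->2] -> levels [4 5 6]
Step 4: flows [1->0,2->0,2->1] -> levels [6 5 4]
  -> period-2 cycle (repeats step 2); tank 1 never drops to <=4
Tank 1 never reaches <=4 within 15 steps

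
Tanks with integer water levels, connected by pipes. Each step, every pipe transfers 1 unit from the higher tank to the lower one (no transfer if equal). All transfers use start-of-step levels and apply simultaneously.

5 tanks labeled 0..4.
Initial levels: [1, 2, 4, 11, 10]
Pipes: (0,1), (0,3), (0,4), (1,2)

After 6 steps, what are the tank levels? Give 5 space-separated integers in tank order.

Step 1: flows [1->0,3->0,4->0,2->1] -> levels [4 2 3 10 9]
Step 2: flows [0->1,3->0,4->0,2->1] -> levels [5 4 2 9 8]
Step 3: flows [0->1,3->0,4->0,1->2] -> levels [6 4 3 8 7]
Step 4: flows [0->1,3->0,4->0,1->2] -> levels [7 4 4 7 6]
Step 5: flows [0->1,0=3,0->4,1=2] -> levels [5 5 4 7 7]
Step 6: flows [0=1,3->0,4->0,1->2] -> levels [7 4 5 6 6]

Answer: 7 4 5 6 6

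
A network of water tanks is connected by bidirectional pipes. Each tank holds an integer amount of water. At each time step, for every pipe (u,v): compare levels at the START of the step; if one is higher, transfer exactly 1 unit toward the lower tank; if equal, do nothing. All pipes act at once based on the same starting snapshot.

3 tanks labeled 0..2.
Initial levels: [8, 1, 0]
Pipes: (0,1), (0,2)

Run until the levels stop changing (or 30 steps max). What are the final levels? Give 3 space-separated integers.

Step 1: flows [0->1,0->2] -> levels [6 2 1]
Step 2: flows [0->1,0->2] -> levels [4 3 2]
Step 3: flows [0->1,0->2] -> levels [2 4 3]
Step 4: flows [1->0,2->0] -> levels [4 3 2]
  -> period-2 cycle: step 4 state = step 2 state; never stabilizes
  -> state at step 30: (30-2) mod 2 = 0, same as step 2 -> [4 3 2]

Answer: 4 3 2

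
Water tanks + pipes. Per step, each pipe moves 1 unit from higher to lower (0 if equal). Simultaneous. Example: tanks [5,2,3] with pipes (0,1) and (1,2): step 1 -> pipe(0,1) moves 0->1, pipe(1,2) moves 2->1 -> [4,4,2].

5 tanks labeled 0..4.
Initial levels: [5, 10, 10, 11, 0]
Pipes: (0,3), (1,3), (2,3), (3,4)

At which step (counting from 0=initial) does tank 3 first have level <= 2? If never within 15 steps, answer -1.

Answer: -1

Derivation:
Step 1: flows [3->0,3->1,3->2,3->4] -> levels [6 11 11 7 1]
Step 2: flows [3->0,1->3,2->3,3->4] -> levels [7 10 10 7 2]
Step 3: flows [0=3,1->3,2->3,3->4] -> levels [7 9 9 8 3]
Step 4: flows [3->0,1->3,2->3,3->4] -> levels [8 8 8 8 4]
Step 5: flows [0=3,1=3,2=3,3->4] -> levels [8 8 8 7 5]
Step 6: flows [0->3,1->3,2->3,3->4] -> levels [7 7 7 9 6]
Step 7: flows [3->0,3->1,3->2,3->4] -> levels [8 8 8 5 7]
Step 8: flows [0->3,1->3,2->3,4->3] -> levels [7 7 7 9 6]
  -> period-2 cycle (repeats step 6); tank 3 never drops to <=2
Tank 3 never reaches <=2 within 15 steps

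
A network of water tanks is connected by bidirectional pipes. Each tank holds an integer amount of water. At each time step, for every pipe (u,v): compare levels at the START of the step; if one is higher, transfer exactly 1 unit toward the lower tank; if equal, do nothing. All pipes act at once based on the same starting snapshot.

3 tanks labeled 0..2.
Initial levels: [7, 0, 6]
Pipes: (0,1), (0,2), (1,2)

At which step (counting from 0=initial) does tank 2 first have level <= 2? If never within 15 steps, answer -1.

Answer: -1

Derivation:
Step 1: flows [0->1,0->2,2->1] -> levels [5 2 6]
Step 2: flows [0->1,2->0,2->1] -> levels [5 4 4]
Step 3: flows [0->1,0->2,1=2] -> levels [3 5 5]
Step 4: flows [1->0,2->0,1=2] -> levels [5 4 4]
  -> period-2 cycle (repeats step 2); tank 2 never drops to <=2
Tank 2 never reaches <=2 within 15 steps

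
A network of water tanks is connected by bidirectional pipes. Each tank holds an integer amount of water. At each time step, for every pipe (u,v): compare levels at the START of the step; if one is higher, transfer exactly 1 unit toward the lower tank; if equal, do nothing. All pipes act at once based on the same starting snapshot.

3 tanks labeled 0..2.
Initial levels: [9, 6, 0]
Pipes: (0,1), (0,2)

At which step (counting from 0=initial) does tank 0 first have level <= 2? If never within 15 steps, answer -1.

Answer: -1

Derivation:
Step 1: flows [0->1,0->2] -> levels [7 7 1]
Step 2: flows [0=1,0->2] -> levels [6 7 2]
Step 3: flows [1->0,0->2] -> levels [6 6 3]
Step 4: flows [0=1,0->2] -> levels [5 6 4]
Step 5: flows [1->0,0->2] -> levels [5 5 5]
Step 6: flows [0=1,0=2] -> levels [5 5 5]
  -> stable; tank 0 stays at 5 > 2
Tank 0 never reaches <=2 within 15 steps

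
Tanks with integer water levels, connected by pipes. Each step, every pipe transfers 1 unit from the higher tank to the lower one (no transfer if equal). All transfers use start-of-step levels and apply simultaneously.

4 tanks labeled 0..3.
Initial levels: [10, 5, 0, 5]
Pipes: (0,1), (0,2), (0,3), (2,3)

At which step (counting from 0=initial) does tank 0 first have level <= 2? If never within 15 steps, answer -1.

Answer: -1

Derivation:
Step 1: flows [0->1,0->2,0->3,3->2] -> levels [7 6 2 5]
Step 2: flows [0->1,0->2,0->3,3->2] -> levels [4 7 4 5]
Step 3: flows [1->0,0=2,3->0,3->2] -> levels [6 6 5 3]
Step 4: flows [0=1,0->2,0->3,2->3] -> levels [4 6 5 5]
Step 5: flows [1->0,2->0,3->0,2=3] -> levels [7 5 4 4]
Step 6: flows [0->1,0->2,0->3,2=3] -> levels [4 6 5 5]
  -> period-2 cycle (repeats step 4); tank 0 never drops to <=2
Tank 0 never reaches <=2 within 15 steps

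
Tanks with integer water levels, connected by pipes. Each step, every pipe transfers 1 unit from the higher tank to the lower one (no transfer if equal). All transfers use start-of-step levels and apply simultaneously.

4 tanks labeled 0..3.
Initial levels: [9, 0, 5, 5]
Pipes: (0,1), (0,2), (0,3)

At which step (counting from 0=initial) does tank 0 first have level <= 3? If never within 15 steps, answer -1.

Answer: 4

Derivation:
Step 1: flows [0->1,0->2,0->3] -> levels [6 1 6 6]
Step 2: flows [0->1,0=2,0=3] -> levels [5 2 6 6]
Step 3: flows [0->1,2->0,3->0] -> levels [6 3 5 5]
Step 4: flows [0->1,0->2,0->3] -> levels [3 4 6 6]
Tank 0 first reaches <=3 at step 4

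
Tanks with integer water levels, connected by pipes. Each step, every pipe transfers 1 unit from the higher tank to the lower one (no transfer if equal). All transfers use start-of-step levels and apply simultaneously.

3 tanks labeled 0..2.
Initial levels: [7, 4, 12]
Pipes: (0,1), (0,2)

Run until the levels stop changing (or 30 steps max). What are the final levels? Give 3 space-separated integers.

Answer: 9 7 7

Derivation:
Step 1: flows [0->1,2->0] -> levels [7 5 11]
Step 2: flows [0->1,2->0] -> levels [7 6 10]
Step 3: flows [0->1,2->0] -> levels [7 7 9]
Step 4: flows [0=1,2->0] -> levels [8 7 8]
Step 5: flows [0->1,0=2] -> levels [7 8 8]
Step 6: flows [1->0,2->0] -> levels [9 7 7]
Step 7: flows [0->1,0->2] -> levels [7 8 8]
  -> period-2 cycle: step 7 state = step 5 state; never stabilizes
  -> state at step 30: (30-5) mod 2 = 1, same as step 6 -> [9 7 7]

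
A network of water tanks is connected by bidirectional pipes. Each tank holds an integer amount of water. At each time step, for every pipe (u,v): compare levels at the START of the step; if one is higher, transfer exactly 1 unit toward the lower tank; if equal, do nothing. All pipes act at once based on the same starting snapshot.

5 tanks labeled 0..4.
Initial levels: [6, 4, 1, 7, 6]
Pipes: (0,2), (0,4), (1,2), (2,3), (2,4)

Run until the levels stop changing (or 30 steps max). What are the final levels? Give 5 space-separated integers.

Answer: 4 4 8 4 4

Derivation:
Step 1: flows [0->2,0=4,1->2,3->2,4->2] -> levels [5 3 5 6 5]
Step 2: flows [0=2,0=4,2->1,3->2,2=4] -> levels [5 4 5 5 5]
Step 3: flows [0=2,0=4,2->1,2=3,2=4] -> levels [5 5 4 5 5]
Step 4: flows [0->2,0=4,1->2,3->2,4->2] -> levels [4 4 8 4 4]
Step 5: flows [2->0,0=4,2->1,2->3,2->4] -> levels [5 5 4 5 5]
  -> period-2 cycle: step 5 state = step 3 state; never stabilizes
  -> state at step 30: (30-3) mod 2 = 1, same as step 4 -> [4 4 8 4 4]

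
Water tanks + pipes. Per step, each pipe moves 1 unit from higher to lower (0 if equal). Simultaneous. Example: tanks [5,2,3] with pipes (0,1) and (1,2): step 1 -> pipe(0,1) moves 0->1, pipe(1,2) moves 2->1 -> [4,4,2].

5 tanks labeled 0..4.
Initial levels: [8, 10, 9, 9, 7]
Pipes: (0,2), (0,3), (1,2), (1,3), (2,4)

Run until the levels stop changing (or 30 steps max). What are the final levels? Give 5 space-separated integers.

Answer: 8 7 10 10 8

Derivation:
Step 1: flows [2->0,3->0,1->2,1->3,2->4] -> levels [10 8 8 9 8]
Step 2: flows [0->2,0->3,1=2,3->1,2=4] -> levels [8 9 9 9 8]
Step 3: flows [2->0,3->0,1=2,1=3,2->4] -> levels [10 9 7 8 9]
Step 4: flows [0->2,0->3,1->2,1->3,4->2] -> levels [8 7 10 10 8]
Step 5: flows [2->0,3->0,2->1,3->1,2->4] -> levels [10 9 7 8 9]
  -> period-2 cycle: step 5 state = step 3 state; never stabilizes
  -> state at step 30: (30-3) mod 2 = 1, same as step 4 -> [8 7 10 10 8]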